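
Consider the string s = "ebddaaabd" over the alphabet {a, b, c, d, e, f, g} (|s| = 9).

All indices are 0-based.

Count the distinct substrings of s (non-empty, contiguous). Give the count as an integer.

38

rank | idx | suffix
   0 |   4 | aaabd
   1 |   5 | aabd
   2 |   6 | abd
   3 |   7 | bd
   4 |   1 | bddaaabd
   5 |   8 | d
   6 |   3 | daaabd
   7 |   2 | ddaaabd
   8 |   0 | ebddaaabd

SA = [4, 5, 6, 7, 1, 8, 3, 2, 0]
[i] adj suffixes → lcp
  [1] 4/5 → 2 ('aa')
  [2] 5/6 → 1 ('a')
  [3] 6/7 → 0 ('')
  [4] 7/1 → 2 ('bd')
  [5] 1/8 → 0 ('')
  [6] 8/3 → 1 ('d')
  [7] 3/2 → 1 ('d')
  [8] 2/0 → 0 ('')

n(n+1)/2 = 9·10/2 = 45
Σ LCP = 0 + 2 + 1 + 0 + 2 + 0 + 1 + 1 + 0 = 7
distinct = 45 − 7 = 38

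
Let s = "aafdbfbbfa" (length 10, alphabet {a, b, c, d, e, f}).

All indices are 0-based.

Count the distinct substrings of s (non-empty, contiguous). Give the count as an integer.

sorted suffixes:
  #0 SA[0]=9  'a'
  #1 SA[1]=0  'aafdbfbbfa'
  #2 SA[2]=1  'afdbfbbfa'
  #3 SA[3]=6  'bbfa'
  #4 SA[4]=7  'bfa'
  #5 SA[5]=4  'bfbbfa'
  #6 SA[6]=3  'dbfbbfa'
  #7 SA[7]=8  'fa'
  #8 SA[8]=5  'fbbfa'
  #9 SA[9]=2  'fdbfbbfa'

SA = [9, 0, 1, 6, 7, 4, 3, 8, 5, 2]
i: (SA[i-1],SA[i]) lcp shared
  1: (9,0) 1 'a'
  2: (0,1) 1 'a'
  3: (1,6) 0 ''
  4: (6,7) 1 'b'
  5: (7,4) 2 'bf'
  6: (4,3) 0 ''
  7: (3,8) 0 ''
  8: (8,5) 1 'f'
  9: (5,2) 1 'f'

n(n+1)/2 = 10·11/2 = 55
Σ LCP = 0 + 1 + 1 + 0 + 1 + 2 + 0 + 0 + 1 + 1 = 7
distinct = 55 − 7 = 48

48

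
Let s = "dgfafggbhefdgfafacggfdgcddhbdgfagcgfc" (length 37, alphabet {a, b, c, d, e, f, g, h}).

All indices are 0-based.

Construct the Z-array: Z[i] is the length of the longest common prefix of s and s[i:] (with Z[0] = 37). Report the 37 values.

Z[0]=37
i=1: fresh scan; Z[1]=0
i=2: fresh scan; Z[2]=0
i=3: fresh scan; Z[3]=0
i=4: fresh scan; Z[4]=0
i=5: fresh scan; Z[5]=0
i=6: fresh scan; Z[6]=0
i=7: fresh scan; Z[7]=0
i=8: fresh scan; Z[8]=0
i=9: fresh scan; Z[9]=0
i=10: fresh scan; Z[10]=0
i=11: fresh scan; Z[11]=5 grow→box=[11,16)
i=12: min(r-i=4, Z[1]=0)=0; Z[12]=0
i=13: min(r-i=3, Z[2]=0)=0; Z[13]=0
i=14: min(r-i=2, Z[3]=0)=0; Z[14]=0
i=15: min(r-i=1, Z[4]=0)=0; Z[15]=0
i=16: fresh scan; Z[16]=0
i=17: fresh scan; Z[17]=0
i=18: fresh scan; Z[18]=0
i=19: fresh scan; Z[19]=0
i=20: fresh scan; Z[20]=0
i=21: fresh scan; Z[21]=2 grow→box=[21,23)
i=22: min(r-i=1, Z[1]=0)=0; Z[22]=0
i=23: fresh scan; Z[23]=0
i=24: fresh scan; Z[24]=1 grow→box=[24,25)
i=25: fresh scan; Z[25]=1 grow→box=[25,26)
i=26: fresh scan; Z[26]=0
i=27: fresh scan; Z[27]=0
i=28: fresh scan; Z[28]=4 grow→box=[28,32)
i=29: min(r-i=3, Z[1]=0)=0; Z[29]=0
i=30: min(r-i=2, Z[2]=0)=0; Z[30]=0
i=31: min(r-i=1, Z[3]=0)=0; Z[31]=0
i=32: fresh scan; Z[32]=0
i=33: fresh scan; Z[33]=0
i=34: fresh scan; Z[34]=0
i=35: fresh scan; Z[35]=0
i=36: fresh scan; Z[36]=0

[37, 0, 0, 0, 0, 0, 0, 0, 0, 0, 0, 5, 0, 0, 0, 0, 0, 0, 0, 0, 0, 2, 0, 0, 1, 1, 0, 0, 4, 0, 0, 0, 0, 0, 0, 0, 0]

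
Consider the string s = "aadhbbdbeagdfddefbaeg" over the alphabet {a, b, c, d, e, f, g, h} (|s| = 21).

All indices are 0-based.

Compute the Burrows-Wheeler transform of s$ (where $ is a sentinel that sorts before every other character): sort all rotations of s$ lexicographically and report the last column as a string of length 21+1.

g$abefhbdbfdgabdaedead

rank  rotation                last
    0  $aadhbbdbeagdfddefbaeg  g
    1  aadhbbdbeagdfddefbaeg$  $
    2  adhbbdbeagdfddefbaeg$a  a
    3  aeg$aadhbbdbeagdfddefb  b
    4  agdfddefbaeg$aadhbbdbe  e
    5  baeg$aadhbbdbeagdfddef  f
    6  bbdbeagdfddefbaeg$aadh  h
    7  bdbeagdfddefbaeg$aadhb  b
    8  beagdfddefbaeg$aadhbbd  d
    9  dbeagdfddefbaeg$aadhbb  b
   10  ddefbaeg$aadhbbdbeagdf  f
   11  defbaeg$aadhbbdbeagdfd  d
   12  dfddefbaeg$aadhbbdbeag  g
   13  dhbbdbeagdfddefbaeg$aa  a
   14  eagdfddefbaeg$aadhbbdb  b
   15  efbaeg$aadhbbdbeagdfdd  d
   16  eg$aadhbbdbeagdfddefba  a
   17  fbaeg$aadhbbdbeagdfdde  e
   18  fddefbaeg$aadhbbdbeagd  d
   19  g$aadhbbdbeagdfddefbae  e
   20  gdfddefbaeg$aadhbbdbea  a
   21  hbbdbeagdfddefbaeg$aad  d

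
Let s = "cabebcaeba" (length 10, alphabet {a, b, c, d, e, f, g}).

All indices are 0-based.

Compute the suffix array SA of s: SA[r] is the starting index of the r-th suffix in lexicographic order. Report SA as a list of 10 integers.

rank | idx | suffix
   0 |   9 | a
   1 |   1 | abebcaeba
   2 |   6 | aeba
   3 |   8 | ba
   4 |   4 | bcaeba
   5 |   2 | bebcaeba
   6 |   0 | cabebcaeba
   7 |   5 | caeba
   8 |   7 | eba
   9 |   3 | ebcaeba

[9, 1, 6, 8, 4, 2, 0, 5, 7, 3]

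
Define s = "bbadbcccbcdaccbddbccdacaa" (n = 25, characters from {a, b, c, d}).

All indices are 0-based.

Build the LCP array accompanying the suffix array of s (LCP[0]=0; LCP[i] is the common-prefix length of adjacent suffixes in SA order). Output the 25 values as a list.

[0, 1, 1, 2, 1, 0, 1, 1, 3, 2, 1, 0, 1, 2, 1, 3, 2, 2, 1, 4, 0, 3, 1, 4, 1]

sorted suffixes:
  #0 SA[0]=24  'a'
  #1 SA[1]=23  'aa'
  #2 SA[2]=21  'acaa'
  #3 SA[3]=11  'accbddbccdacaa'
  #4 SA[4]=2  'adbcccbcdaccbddbccdacaa'
  #5 SA[5]=1  'badbcccbcdaccbddbccdacaa'
  #6 SA[6]=0  'bbadbcccbcdaccbddbccdacaa'
  #7 SA[7]=4  'bcccbcdaccbddbccdacaa'
  #8 SA[8]=17  'bccdacaa'
  #9 SA[9]=8  'bcdaccbddbccdacaa'
  #10 SA[10]=14  'bddbccdacaa'
  #11 SA[11]=22  'caa'
  #12 SA[12]=7  'cbcdaccbddbccdacaa'
  #13 SA[13]=13  'cbddbccdacaa'
  #14 SA[14]=6  'ccbcdaccbddbccdacaa'
  #15 SA[15]=12  'ccbddbccdacaa'
  #16 SA[16]=5  'cccbcdaccbddbccdacaa'
  #17 SA[17]=18  'ccdacaa'
  #18 SA[18]=19  'cdacaa'
  #19 SA[19]=9  'cdaccbddbccdacaa'
  #20 SA[20]=20  'dacaa'
  #21 SA[21]=10  'daccbddbccdacaa'
  #22 SA[22]=3  'dbcccbcdaccbddbccdacaa'
  #23 SA[23]=16  'dbccdacaa'
  #24 SA[24]=15  'ddbccdacaa'

SA = [24, 23, 21, 11, 2, 1, 0, 4, 17, 8, 14, 22, 7, 13, 6, 12, 5, 18, 19, 9, 20, 10, 3, 16, 15]
rank  pair      lcp
   1  s[24:],s[23:]  1  'a'
   2  s[23:],s[21:]  1  'a'
   3  s[21:],s[11:]  2  'ac'
   4  s[11:],s[2:]  1  'a'
   5  s[2:],s[1:]  0  ''
   6  s[1:],s[0:]  1  'b'
   7  s[0:],s[4:]  1  'b'
   8  s[4:],s[17:]  3  'bcc'
   9  s[17:],s[8:]  2  'bc'
  10  s[8:],s[14:]  1  'b'
  11  s[14:],s[22:]  0  ''
  12  s[22:],s[7:]  1  'c'
  13  s[7:],s[13:]  2  'cb'
  14  s[13:],s[6:]  1  'c'
  15  s[6:],s[12:]  3  'ccb'
  16  s[12:],s[5:]  2  'cc'
  17  s[5:],s[18:]  2  'cc'
  18  s[18:],s[19:]  1  'c'
  19  s[19:],s[9:]  4  'cdac'
  20  s[9:],s[20:]  0  ''
  21  s[20:],s[10:]  3  'dac'
  22  s[10:],s[3:]  1  'd'
  23  s[3:],s[16:]  4  'dbcc'
  24  s[16:],s[15:]  1  'd'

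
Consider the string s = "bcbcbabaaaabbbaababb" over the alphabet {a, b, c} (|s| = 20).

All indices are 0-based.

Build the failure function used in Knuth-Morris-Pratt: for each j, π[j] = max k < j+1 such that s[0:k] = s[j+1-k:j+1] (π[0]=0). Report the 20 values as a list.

π[0] = 0
j=1 s[j]='c': π[1]=0 (border '')
j=2 s[j]='b': π[2]=1 (border 'b')
j=3 s[j]='c': π[3]=2 (border 'bc')
j=4 s[j]='b': π[4]=3 (border 'bcb')
j=5 s[j]='a': k: 3→1→0; π[5]=0 (border '')
j=6 s[j]='b': π[6]=1 (border 'b')
j=7 s[j]='a': k: 1→0; π[7]=0 (border '')
j=8 s[j]='a': π[8]=0 (border '')
j=9 s[j]='a': π[9]=0 (border '')
j=10 s[j]='a': π[10]=0 (border '')
j=11 s[j]='b': π[11]=1 (border 'b')
j=12 s[j]='b': k: 1→0; π[12]=1 (border 'b')
j=13 s[j]='b': k: 1→0; π[13]=1 (border 'b')
j=14 s[j]='a': k: 1→0; π[14]=0 (border '')
j=15 s[j]='a': π[15]=0 (border '')
j=16 s[j]='b': π[16]=1 (border 'b')
j=17 s[j]='a': k: 1→0; π[17]=0 (border '')
j=18 s[j]='b': π[18]=1 (border 'b')
j=19 s[j]='b': k: 1→0; π[19]=1 (border 'b')

[0, 0, 1, 2, 3, 0, 1, 0, 0, 0, 0, 1, 1, 1, 0, 0, 1, 0, 1, 1]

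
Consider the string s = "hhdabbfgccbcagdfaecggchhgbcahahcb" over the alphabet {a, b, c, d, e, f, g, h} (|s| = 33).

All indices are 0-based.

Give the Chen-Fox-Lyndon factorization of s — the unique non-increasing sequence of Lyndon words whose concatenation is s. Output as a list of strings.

["h", "h", "d", "abbfgccbcagdfaecggchhgbcahahcb"]

emit factor 1: 'h' (i=0, period=1)
emit factor 2: 'h' (i=1, period=1)
emit factor 3: 'd' (i=2, period=1)
emit factor 4: 'abbfgccbcagdfaecggchhgbcahahcb' (i=3, period=30)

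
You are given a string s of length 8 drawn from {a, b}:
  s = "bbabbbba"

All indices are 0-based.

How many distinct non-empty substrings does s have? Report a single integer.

24

rank | idx | suffix
   0 |   7 | a
   1 |   2 | abbbba
   2 |   6 | ba
   3 |   1 | babbbba
   4 |   5 | bba
   5 |   0 | bbabbbba
   6 |   4 | bbba
   7 |   3 | bbbba

SA = [7, 2, 6, 1, 5, 0, 4, 3]
i: (SA[i-1],SA[i]) lcp shared
  1: (7,2) 1 'a'
  2: (2,6) 0 ''
  3: (6,1) 2 'ba'
  4: (1,5) 1 'b'
  5: (5,0) 3 'bba'
  6: (0,4) 2 'bb'
  7: (4,3) 3 'bbb'

n(n+1)/2 = 8·9/2 = 36
Σ LCP = 0 + 1 + 0 + 2 + 1 + 3 + 2 + 3 = 12
distinct = 36 − 12 = 24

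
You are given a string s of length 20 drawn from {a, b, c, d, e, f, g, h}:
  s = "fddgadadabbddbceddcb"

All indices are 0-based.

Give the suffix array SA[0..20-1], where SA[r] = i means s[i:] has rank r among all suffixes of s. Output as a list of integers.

rank | idx | suffix
   0 |   8 | abbddbceddcb
   1 |   6 | adabbddbceddcb
   2 |   4 | adadabbddbceddcb
   3 |  19 | b
   4 |   9 | bbddbceddcb
   5 |  13 | bceddcb
   6 |  10 | bddbceddcb
   7 |  18 | cb
   8 |  14 | ceddcb
   9 |   7 | dabbddbceddcb
  10 |   5 | dadabbddbceddcb
  11 |  12 | dbceddcb
  12 |  17 | dcb
  13 |  11 | ddbceddcb
  14 |  16 | ddcb
  15 |   1 | ddgadadabbddbceddcb
  16 |   2 | dgadadabbddbceddcb
  17 |  15 | eddcb
  18 |   0 | fddgadadabbddbceddcb
  19 |   3 | gadadabbddbceddcb

[8, 6, 4, 19, 9, 13, 10, 18, 14, 7, 5, 12, 17, 11, 16, 1, 2, 15, 0, 3]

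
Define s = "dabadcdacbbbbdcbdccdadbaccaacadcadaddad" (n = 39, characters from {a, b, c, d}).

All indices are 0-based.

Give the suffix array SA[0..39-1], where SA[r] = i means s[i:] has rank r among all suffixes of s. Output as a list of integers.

rank | idx | suffix
   0 |  26 | aacadcadaddad
   1 |   1 | abadcdacbbbbdcbdccdadbaccaacadcadaddad
   2 |  27 | acadcadaddad
   3 |   7 | acbbbbdcbdccdadbaccaacadcadaddad
   4 |  23 | accaacadcadaddad
   5 |  37 | ad
   6 |  32 | adaddad
   7 |  20 | adbaccaacadcadaddad
   8 |  29 | adcadaddad
   9 |   3 | adcdacbbbbdcbdccdadbaccaacadcadaddad
  10 |  34 | addad
  11 |  22 | baccaacadcadaddad
  12 |   2 | badcdacbbbbdcbdccdadbaccaacadcadaddad
  13 |   9 | bbbbdcbdccdadbaccaacadcadaddad
  14 |  10 | bbbdcbdccdadbaccaacadcadaddad
  15 |  11 | bbdcbdccdadbaccaacadcadaddad
  16 |  12 | bdcbdccdadbaccaacadcadaddad
  17 |  15 | bdccdadbaccaacadcadaddad
  18 |  25 | caacadcadaddad
  19 |  31 | cadaddad
  20 |  28 | cadcadaddad
  21 |   8 | cbbbbdcbdccdadbaccaacadcadaddad
  22 |  14 | cbdccdadbaccaacadcadaddad
  23 |  24 | ccaacadcadaddad
  24 |  17 | ccdadbaccaacadcadaddad
  25 |   5 | cdacbbbbdcbdccdadbaccaacadcadaddad
  26 |  18 | cdadbaccaacadcadaddad
  27 |  38 | d
  28 |   0 | dabadcdacbbbbdcbdccdadbaccaacadcadaddad
  29 |   6 | dacbbbbdcbdccdadbaccaacadcadaddad
  30 |  36 | dad
  31 |  19 | dadbaccaacadcadaddad
  32 |  33 | daddad
  33 |  21 | dbaccaacadcadaddad
  34 |  30 | dcadaddad
  35 |  13 | dcbdccdadbaccaacadcadaddad
  36 |  16 | dccdadbaccaacadcadaddad
  37 |   4 | dcdacbbbbdcbdccdadbaccaacadcadaddad
  38 |  35 | ddad

[26, 1, 27, 7, 23, 37, 32, 20, 29, 3, 34, 22, 2, 9, 10, 11, 12, 15, 25, 31, 28, 8, 14, 24, 17, 5, 18, 38, 0, 6, 36, 19, 33, 21, 30, 13, 16, 4, 35]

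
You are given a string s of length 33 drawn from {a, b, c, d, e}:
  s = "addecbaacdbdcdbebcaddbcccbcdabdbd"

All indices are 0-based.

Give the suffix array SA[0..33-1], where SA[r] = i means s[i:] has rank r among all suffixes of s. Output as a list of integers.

sorted suffixes:
  #0 SA[0]=6  'aacdbdcdbebcaddbcccbcdabdbd'
  #1 SA[1]=28  'abdbd'
  #2 SA[2]=7  'acdbdcdbebcaddbcccbcdabdbd'
  #3 SA[3]=18  'addbcccbcdabdbd'
  #4 SA[4]=0  'addecbaacdbdcdbebcaddbcccbcdabdbd'
  #5 SA[5]=5  'baacdbdcdbebcaddbcccbcdabdbd'
  #6 SA[6]=16  'bcaddbcccbcdabdbd'
  #7 SA[7]=21  'bcccbcdabdbd'
  #8 SA[8]=25  'bcdabdbd'
  #9 SA[9]=31  'bd'
  #10 SA[10]=29  'bdbd'
  #11 SA[11]=10  'bdcdbebcaddbcccbcdabdbd'
  #12 SA[12]=14  'bebcaddbcccbcdabdbd'
  #13 SA[13]=17  'caddbcccbcdabdbd'
  #14 SA[14]=4  'cbaacdbdcdbebcaddbcccbcdabdbd'
  #15 SA[15]=24  'cbcdabdbd'
  #16 SA[16]=23  'ccbcdabdbd'
  #17 SA[17]=22  'cccbcdabdbd'
  #18 SA[18]=26  'cdabdbd'
  #19 SA[19]=8  'cdbdcdbebcaddbcccbcdabdbd'
  #20 SA[20]=12  'cdbebcaddbcccbcdabdbd'
  #21 SA[21]=32  'd'
  #22 SA[22]=27  'dabdbd'
  #23 SA[23]=20  'dbcccbcdabdbd'
  #24 SA[24]=30  'dbd'
  #25 SA[25]=9  'dbdcdbebcaddbcccbcdabdbd'
  #26 SA[26]=13  'dbebcaddbcccbcdabdbd'
  #27 SA[27]=11  'dcdbebcaddbcccbcdabdbd'
  #28 SA[28]=19  'ddbcccbcdabdbd'
  #29 SA[29]=1  'ddecbaacdbdcdbebcaddbcccbcdabdbd'
  #30 SA[30]=2  'decbaacdbdcdbebcaddbcccbcdabdbd'
  #31 SA[31]=15  'ebcaddbcccbcdabdbd'
  #32 SA[32]=3  'ecbaacdbdcdbebcaddbcccbcdabdbd'

[6, 28, 7, 18, 0, 5, 16, 21, 25, 31, 29, 10, 14, 17, 4, 24, 23, 22, 26, 8, 12, 32, 27, 20, 30, 9, 13, 11, 19, 1, 2, 15, 3]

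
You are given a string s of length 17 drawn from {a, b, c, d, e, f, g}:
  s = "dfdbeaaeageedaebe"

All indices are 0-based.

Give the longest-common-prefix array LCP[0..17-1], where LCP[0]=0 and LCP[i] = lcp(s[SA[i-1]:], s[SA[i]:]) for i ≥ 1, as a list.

[0, 1, 2, 1, 0, 2, 0, 1, 1, 0, 1, 2, 1, 1, 1, 0, 0]

rank→(start, suffix):
  0 → (5, 'aaeageedaebe')
  1 → (6, 'aeageedaebe')
  2 → (13, 'aebe')
  3 → (8, 'ageedaebe')
  4 → (15, 'be')
  5 → (3, 'beaaeageedaebe')
  6 → (12, 'daebe')
  7 → (2, 'dbeaaeageedaebe')
  8 → (0, 'dfdbeaaeageedaebe')
  9 → (16, 'e')
  10 → (4, 'eaaeageedaebe')
  11 → (7, 'eageedaebe')
  12 → (14, 'ebe')
  13 → (11, 'edaebe')
  14 → (10, 'eedaebe')
  15 → (1, 'fdbeaaeageedaebe')
  16 → (9, 'geedaebe')

SA = [5, 6, 13, 8, 15, 3, 12, 2, 0, 16, 4, 7, 14, 11, 10, 1, 9]
i: (SA[i-1],SA[i]) lcp shared
  1: (5,6) 1 'a'
  2: (6,13) 2 'ae'
  3: (13,8) 1 'a'
  4: (8,15) 0 ''
  5: (15,3) 2 'be'
  6: (3,12) 0 ''
  7: (12,2) 1 'd'
  8: (2,0) 1 'd'
  9: (0,16) 0 ''
  10: (16,4) 1 'e'
  11: (4,7) 2 'ea'
  12: (7,14) 1 'e'
  13: (14,11) 1 'e'
  14: (11,10) 1 'e'
  15: (10,1) 0 ''
  16: (1,9) 0 ''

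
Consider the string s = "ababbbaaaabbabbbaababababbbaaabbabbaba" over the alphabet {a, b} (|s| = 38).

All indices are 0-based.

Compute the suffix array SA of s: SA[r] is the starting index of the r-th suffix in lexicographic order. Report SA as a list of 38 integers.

[37, 6, 27, 7, 16, 28, 8, 35, 17, 19, 0, 21, 32, 29, 9, 2, 23, 12, 36, 5, 26, 15, 34, 18, 20, 31, 1, 22, 11, 4, 25, 14, 33, 30, 10, 3, 24, 13]

rank→(start, suffix):
  0 → (37, 'a')
  1 → (6, 'aaaabbabbbaababababbbaaabbabbaba')
  2 → (27, 'aaabbabbaba')
  3 → (7, 'aaabbabbbaababababbbaaabbabbaba')
  4 → (16, 'aababababbbaaabbabbaba')
  5 → (28, 'aabbabbaba')
  6 → (8, 'aabbabbbaababababbbaaabbabbaba')
  7 → (35, 'aba')
  8 → (17, 'ababababbbaaabbabbaba')
  9 → (19, 'abababbbaaabbabbaba')
  10 → (0, 'ababbbaaaabbabbbaababababbbaaabbabbaba')
  11 → (21, 'ababbbaaabbabbaba')
  12 → (32, 'abbaba')
  13 → (29, 'abbabbaba')
  14 → (9, 'abbabbbaababababbbaaabbabbaba')
  15 → (2, 'abbbaaaabbabbbaababababbbaaabbabbaba')
  16 → (23, 'abbbaaabbabbaba')
  17 → (12, 'abbbaababababbbaaabbabbaba')
  18 → (36, 'ba')
  19 → (5, 'baaaabbabbbaababababbbaaabbabbaba')
  20 → (26, 'baaabbabbaba')
  21 → (15, 'baababababbbaaabbabbaba')
  22 → (34, 'baba')
  23 → (18, 'babababbbaaabbabbaba')
  24 → (20, 'bababbbaaabbabbaba')
  25 → (31, 'babbaba')
  26 → (1, 'babbbaaaabbabbbaababababbbaaabbabbaba')
  27 → (22, 'babbbaaabbabbaba')
  28 → (11, 'babbbaababababbbaaabbabbaba')
  29 → (4, 'bbaaaabbabbbaababababbbaaabbabbaba')
  30 → (25, 'bbaaabbabbaba')
  31 → (14, 'bbaababababbbaaabbabbaba')
  32 → (33, 'bbaba')
  33 → (30, 'bbabbaba')
  34 → (10, 'bbabbbaababababbbaaabbabbaba')
  35 → (3, 'bbbaaaabbabbbaababababbbaaabbabbaba')
  36 → (24, 'bbbaaabbabbaba')
  37 → (13, 'bbbaababababbbaaabbabbaba')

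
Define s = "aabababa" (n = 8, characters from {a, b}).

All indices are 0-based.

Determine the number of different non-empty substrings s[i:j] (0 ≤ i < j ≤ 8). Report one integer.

rank | idx | suffix
   0 |   7 | a
   1 |   0 | aabababa
   2 |   5 | aba
   3 |   3 | ababa
   4 |   1 | abababa
   5 |   6 | ba
   6 |   4 | baba
   7 |   2 | bababa

SA = [7, 0, 5, 3, 1, 6, 4, 2]
rank  pair      lcp
   1  s[7:],s[0:]  1  'a'
   2  s[0:],s[5:]  1  'a'
   3  s[5:],s[3:]  3  'aba'
   4  s[3:],s[1:]  5  'ababa'
   5  s[1:],s[6:]  0  ''
   6  s[6:],s[4:]  2  'ba'
   7  s[4:],s[2:]  4  'baba'

n(n+1)/2 = 8·9/2 = 36
Σ LCP = 0 + 1 + 1 + 3 + 5 + 0 + 2 + 4 = 16
distinct = 36 − 16 = 20

20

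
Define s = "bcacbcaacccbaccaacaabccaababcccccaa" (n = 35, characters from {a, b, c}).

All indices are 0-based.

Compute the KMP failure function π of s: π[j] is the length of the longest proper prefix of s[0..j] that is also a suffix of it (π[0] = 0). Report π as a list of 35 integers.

[0, 0, 0, 0, 1, 2, 3, 0, 0, 0, 0, 1, 0, 0, 0, 0, 0, 0, 0, 0, 1, 2, 0, 0, 0, 1, 0, 1, 2, 0, 0, 0, 0, 0, 0]

π[0] = 0
j=1 s[j]='c': π[1]=0 (border '')
j=2 s[j]='a': π[2]=0 (border '')
j=3 s[j]='c': π[3]=0 (border '')
j=4 s[j]='b': π[4]=1 (border 'b')
j=5 s[j]='c': π[5]=2 (border 'bc')
j=6 s[j]='a': π[6]=3 (border 'bca')
j=7 s[j]='a': k: 3→0; π[7]=0 (border '')
j=8 s[j]='c': π[8]=0 (border '')
j=9 s[j]='c': π[9]=0 (border '')
j=10 s[j]='c': π[10]=0 (border '')
j=11 s[j]='b': π[11]=1 (border 'b')
j=12 s[j]='a': k: 1→0; π[12]=0 (border '')
j=13 s[j]='c': π[13]=0 (border '')
j=14 s[j]='c': π[14]=0 (border '')
j=15 s[j]='a': π[15]=0 (border '')
j=16 s[j]='a': π[16]=0 (border '')
j=17 s[j]='c': π[17]=0 (border '')
j=18 s[j]='a': π[18]=0 (border '')
j=19 s[j]='a': π[19]=0 (border '')
j=20 s[j]='b': π[20]=1 (border 'b')
j=21 s[j]='c': π[21]=2 (border 'bc')
j=22 s[j]='c': k: 2→0; π[22]=0 (border '')
j=23 s[j]='a': π[23]=0 (border '')
j=24 s[j]='a': π[24]=0 (border '')
j=25 s[j]='b': π[25]=1 (border 'b')
j=26 s[j]='a': k: 1→0; π[26]=0 (border '')
j=27 s[j]='b': π[27]=1 (border 'b')
j=28 s[j]='c': π[28]=2 (border 'bc')
j=29 s[j]='c': k: 2→0; π[29]=0 (border '')
j=30 s[j]='c': π[30]=0 (border '')
j=31 s[j]='c': π[31]=0 (border '')
j=32 s[j]='c': π[32]=0 (border '')
j=33 s[j]='a': π[33]=0 (border '')
j=34 s[j]='a': π[34]=0 (border '')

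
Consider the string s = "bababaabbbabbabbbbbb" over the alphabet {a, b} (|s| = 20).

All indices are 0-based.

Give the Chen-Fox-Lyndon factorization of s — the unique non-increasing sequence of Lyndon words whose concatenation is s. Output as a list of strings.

["b", "ab", "ab", "aabbbabbabbbbbb"]

emit factor 1: 'b' (i=0, period=1)
emit factor 2: 'ab' (i=1, period=2)
emit factor 3: 'ab' (i=3, period=2)
emit factor 4: 'aabbbabbabbbbbb' (i=5, period=15)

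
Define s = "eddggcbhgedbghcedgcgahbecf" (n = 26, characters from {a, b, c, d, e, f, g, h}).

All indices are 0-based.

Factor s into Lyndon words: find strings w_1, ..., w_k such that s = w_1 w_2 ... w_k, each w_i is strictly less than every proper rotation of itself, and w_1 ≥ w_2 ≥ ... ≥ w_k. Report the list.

emit factor 1: 'e' (i=0, period=1)
emit factor 2: 'ddgg' (i=1, period=4)
emit factor 3: 'c' (i=5, period=1)
emit factor 4: 'bhged' (i=6, period=5)
emit factor 5: 'bghcedgcg' (i=11, period=9)
emit factor 6: 'ahbecf' (i=20, period=6)

["e", "ddgg", "c", "bhged", "bghcedgcg", "ahbecf"]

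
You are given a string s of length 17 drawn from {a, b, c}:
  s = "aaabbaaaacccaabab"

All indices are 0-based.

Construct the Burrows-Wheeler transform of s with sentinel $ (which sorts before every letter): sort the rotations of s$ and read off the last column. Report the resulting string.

rank  rotation            last
    0  $aaabbaaaacccaabab  b
    1  aaaacccaabab$aaabb  b
    2  aaabbaaaacccaabab$  $
    3  aaacccaabab$aaabba  a
    4  aabab$aaabbaaaaccc  c
    5  aabbaaaacccaabab$a  a
    6  aacccaabab$aaabbaa  a
    7  ab$aaabbaaaacccaab  b
    8  abab$aaabbaaaaccca  a
    9  abbaaaacccaabab$aa  a
   10  acccaabab$aaabbaaa  a
   11  b$aaabbaaaacccaaba  a
   12  baaaacccaabab$aaab  b
   13  bab$aaabbaaaacccaa  a
   14  bbaaaacccaabab$aaa  a
   15  caabab$aaabbaaaacc  c
   16  ccaabab$aaabbaaaac  c
   17  cccaabab$aaabbaaaa  a

bb$acaabaaaabaacca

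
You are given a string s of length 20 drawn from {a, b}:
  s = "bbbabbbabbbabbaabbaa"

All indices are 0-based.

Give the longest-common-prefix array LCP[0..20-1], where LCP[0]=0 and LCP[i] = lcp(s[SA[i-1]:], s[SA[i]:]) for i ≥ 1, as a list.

[0, 1, 2, 1, 5, 3, 7, 0, 3, 2, 4, 8, 1, 4, 3, 5, 9, 2, 6, 10]

rank | idx | suffix
   0 |  19 | a
   1 |  18 | aa
   2 |  14 | aabbaa
   3 |  15 | abbaa
   4 |  11 | abbaabbaa
   5 |   7 | abbbabbaabbaa
   6 |   3 | abbbabbbabbaabbaa
   7 |  17 | baa
   8 |  13 | baabbaa
   9 |  10 | babbaabbaa
  10 |   6 | babbbabbaabbaa
  11 |   2 | babbbabbbabbaabbaa
  12 |  16 | bbaa
  13 |  12 | bbaabbaa
  14 |   9 | bbabbaabbaa
  15 |   5 | bbabbbabbaabbaa
  16 |   1 | bbabbbabbbabbaabbaa
  17 |   8 | bbbabbaabbaa
  18 |   4 | bbbabbbabbaabbaa
  19 |   0 | bbbabbbabbbabbaabbaa

SA = [19, 18, 14, 15, 11, 7, 3, 17, 13, 10, 6, 2, 16, 12, 9, 5, 1, 8, 4, 0]
i: (SA[i-1],SA[i]) lcp shared
  1: (19,18) 1 'a'
  2: (18,14) 2 'aa'
  3: (14,15) 1 'a'
  4: (15,11) 5 'abbaa'
  5: (11,7) 3 'abb'
  6: (7,3) 7 'abbbabb'
  7: (3,17) 0 ''
  8: (17,13) 3 'baa'
  9: (13,10) 2 'ba'
  10: (10,6) 4 'babb'
  11: (6,2) 8 'babbbabb'
  12: (2,16) 1 'b'
  13: (16,12) 4 'bbaa'
  14: (12,9) 3 'bba'
  15: (9,5) 5 'bbabb'
  16: (5,1) 9 'bbabbbabb'
  17: (1,8) 2 'bb'
  18: (8,4) 6 'bbbabb'
  19: (4,0) 10 'bbbabbbabb'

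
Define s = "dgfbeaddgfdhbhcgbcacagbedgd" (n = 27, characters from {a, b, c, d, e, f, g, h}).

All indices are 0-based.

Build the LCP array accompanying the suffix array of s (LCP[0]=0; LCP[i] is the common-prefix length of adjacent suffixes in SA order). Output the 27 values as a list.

sorted suffixes:
  #0 SA[0]=18  'acagbedgd'
  #1 SA[1]=5  'addgfdhbhcgbcacagbedgd'
  #2 SA[2]=20  'agbedgd'
  #3 SA[3]=16  'bcacagbedgd'
  #4 SA[4]=3  'beaddgfdhbhcgbcacagbedgd'
  #5 SA[5]=22  'bedgd'
  #6 SA[6]=12  'bhcgbcacagbedgd'
  #7 SA[7]=17  'cacagbedgd'
  #8 SA[8]=19  'cagbedgd'
  #9 SA[9]=14  'cgbcacagbedgd'
  #10 SA[10]=26  'd'
  #11 SA[11]=6  'ddgfdhbhcgbcacagbedgd'
  #12 SA[12]=24  'dgd'
  #13 SA[13]=0  'dgfbeaddgfdhbhcgbcacagbedgd'
  #14 SA[14]=7  'dgfdhbhcgbcacagbedgd'
  #15 SA[15]=10  'dhbhcgbcacagbedgd'
  #16 SA[16]=4  'eaddgfdhbhcgbcacagbedgd'
  #17 SA[17]=23  'edgd'
  #18 SA[18]=2  'fbeaddgfdhbhcgbcacagbedgd'
  #19 SA[19]=9  'fdhbhcgbcacagbedgd'
  #20 SA[20]=15  'gbcacagbedgd'
  #21 SA[21]=21  'gbedgd'
  #22 SA[22]=25  'gd'
  #23 SA[23]=1  'gfbeaddgfdhbhcgbcacagbedgd'
  #24 SA[24]=8  'gfdhbhcgbcacagbedgd'
  #25 SA[25]=11  'hbhcgbcacagbedgd'
  #26 SA[26]=13  'hcgbcacagbedgd'

SA = [18, 5, 20, 16, 3, 22, 12, 17, 19, 14, 26, 6, 24, 0, 7, 10, 4, 23, 2, 9, 15, 21, 25, 1, 8, 11, 13]
rank  pair      lcp
   1  s[18:],s[5:]  1  'a'
   2  s[5:],s[20:]  1  'a'
   3  s[20:],s[16:]  0  ''
   4  s[16:],s[3:]  1  'b'
   5  s[3:],s[22:]  2  'be'
   6  s[22:],s[12:]  1  'b'
   7  s[12:],s[17:]  0  ''
   8  s[17:],s[19:]  2  'ca'
   9  s[19:],s[14:]  1  'c'
  10  s[14:],s[26:]  0  ''
  11  s[26:],s[6:]  1  'd'
  12  s[6:],s[24:]  1  'd'
  13  s[24:],s[0:]  2  'dg'
  14  s[0:],s[7:]  3  'dgf'
  15  s[7:],s[10:]  1  'd'
  16  s[10:],s[4:]  0  ''
  17  s[4:],s[23:]  1  'e'
  18  s[23:],s[2:]  0  ''
  19  s[2:],s[9:]  1  'f'
  20  s[9:],s[15:]  0  ''
  21  s[15:],s[21:]  2  'gb'
  22  s[21:],s[25:]  1  'g'
  23  s[25:],s[1:]  1  'g'
  24  s[1:],s[8:]  2  'gf'
  25  s[8:],s[11:]  0  ''
  26  s[11:],s[13:]  1  'h'

[0, 1, 1, 0, 1, 2, 1, 0, 2, 1, 0, 1, 1, 2, 3, 1, 0, 1, 0, 1, 0, 2, 1, 1, 2, 0, 1]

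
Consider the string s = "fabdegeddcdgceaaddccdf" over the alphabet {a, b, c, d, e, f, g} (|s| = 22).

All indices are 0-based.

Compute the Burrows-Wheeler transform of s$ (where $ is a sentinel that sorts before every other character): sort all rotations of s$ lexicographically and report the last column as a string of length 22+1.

fefaadcdgddaebcccgdd$de

rank  rotation                 last
    0  $fabdegeddcdgceaaddccdf  f
    1  aaddccdf$fabdegeddcdgce  e
    2  abdegeddcdgceaaddccdf$f  f
    3  addccdf$fabdegeddcdgcea  a
    4  bdegeddcdgceaaddccdf$fa  a
    5  ccdf$fabdegeddcdgceaadd  d
    6  cdf$fabdegeddcdgceaaddc  c
    7  cdgceaaddccdf$fabdegedd  d
    8  ceaaddccdf$fabdegeddcdg  g
    9  dccdf$fabdegeddcdgceaad  d
   10  dcdgceaaddccdf$fabdeged  d
   11  ddccdf$fabdegeddcdgceaa  a
   12  ddcdgceaaddccdf$fabdege  e
   13  degeddcdgceaaddccdf$fab  b
   14  df$fabdegeddcdgceaaddcc  c
   15  dgceaaddccdf$fabdegeddc  c
   16  eaaddccdf$fabdegeddcdgc  c
   17  eddcdgceaaddccdf$fabdeg  g
   18  egeddcdgceaaddccdf$fabd  d
   19  f$fabdegeddcdgceaaddccd  d
   20  fabdegeddcdgceaaddccdf$  $
   21  gceaaddccdf$fabdegeddcd  d
   22  geddcdgceaaddccdf$fabde  e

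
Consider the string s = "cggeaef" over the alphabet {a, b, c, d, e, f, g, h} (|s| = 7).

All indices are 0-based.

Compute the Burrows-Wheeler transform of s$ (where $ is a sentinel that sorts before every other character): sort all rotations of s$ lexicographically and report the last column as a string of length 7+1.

rank  rotation  last
    0  $cggeaef  f
    1  aef$cgge  e
    2  cggeaef$  $
    3  eaef$cgg  g
    4  ef$cggea  a
    5  f$cggeae  e
    6  geaef$cg  g
    7  ggeaef$c  c

fe$gaegc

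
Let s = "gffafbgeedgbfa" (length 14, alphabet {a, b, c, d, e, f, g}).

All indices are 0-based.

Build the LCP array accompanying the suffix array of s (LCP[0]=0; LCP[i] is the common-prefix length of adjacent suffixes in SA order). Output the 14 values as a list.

[0, 1, 0, 1, 0, 0, 1, 0, 2, 1, 1, 0, 1, 1]

rank | idx | suffix
   0 |  13 | a
   1 |   3 | afbgeedgbfa
   2 |  11 | bfa
   3 |   5 | bgeedgbfa
   4 |   9 | dgbfa
   5 |   8 | edgbfa
   6 |   7 | eedgbfa
   7 |  12 | fa
   8 |   2 | fafbgeedgbfa
   9 |   4 | fbgeedgbfa
  10 |   1 | ffafbgeedgbfa
  11 |  10 | gbfa
  12 |   6 | geedgbfa
  13 |   0 | gffafbgeedgbfa

SA = [13, 3, 11, 5, 9, 8, 7, 12, 2, 4, 1, 10, 6, 0]
i: (SA[i-1],SA[i]) lcp shared
  1: (13,3) 1 'a'
  2: (3,11) 0 ''
  3: (11,5) 1 'b'
  4: (5,9) 0 ''
  5: (9,8) 0 ''
  6: (8,7) 1 'e'
  7: (7,12) 0 ''
  8: (12,2) 2 'fa'
  9: (2,4) 1 'f'
  10: (4,1) 1 'f'
  11: (1,10) 0 ''
  12: (10,6) 1 'g'
  13: (6,0) 1 'g'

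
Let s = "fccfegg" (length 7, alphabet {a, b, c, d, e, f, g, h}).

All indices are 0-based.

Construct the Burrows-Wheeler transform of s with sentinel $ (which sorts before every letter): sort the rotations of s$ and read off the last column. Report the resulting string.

gfcf$cge

rank  rotation  last
    0  $fccfegg  g
    1  ccfegg$f  f
    2  cfegg$fc  c
    3  egg$fccf  f
    4  fccfegg$  $
    5  fegg$fcc  c
    6  g$fccfeg  g
    7  gg$fccfe  e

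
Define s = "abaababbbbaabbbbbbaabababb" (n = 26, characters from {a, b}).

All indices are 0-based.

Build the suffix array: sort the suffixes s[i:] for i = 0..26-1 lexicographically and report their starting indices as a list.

sorted suffixes:
  #0 SA[0]=18  'aabababb'
  #1 SA[1]=2  'aababbbbaabbbbbbaabababb'
  #2 SA[2]=10  'aabbbbbbaabababb'
  #3 SA[3]=0  'abaababbbbaabbbbbbaabababb'
  #4 SA[4]=19  'abababb'
  #5 SA[5]=21  'ababb'
  #6 SA[6]=3  'ababbbbaabbbbbbaabababb'
  #7 SA[7]=23  'abb'
  #8 SA[8]=5  'abbbbaabbbbbbaabababb'
  #9 SA[9]=11  'abbbbbbaabababb'
  #10 SA[10]=25  'b'
  #11 SA[11]=17  'baabababb'
  #12 SA[12]=1  'baababbbbaabbbbbbaabababb'
  #13 SA[13]=9  'baabbbbbbaabababb'
  #14 SA[14]=20  'bababb'
  #15 SA[15]=22  'babb'
  #16 SA[16]=4  'babbbbaabbbbbbaabababb'
  #17 SA[17]=24  'bb'
  #18 SA[18]=16  'bbaabababb'
  #19 SA[19]=8  'bbaabbbbbbaabababb'
  #20 SA[20]=15  'bbbaabababb'
  #21 SA[21]=7  'bbbaabbbbbbaabababb'
  #22 SA[22]=14  'bbbbaabababb'
  #23 SA[23]=6  'bbbbaabbbbbbaabababb'
  #24 SA[24]=13  'bbbbbaabababb'
  #25 SA[25]=12  'bbbbbbaabababb'

[18, 2, 10, 0, 19, 21, 3, 23, 5, 11, 25, 17, 1, 9, 20, 22, 4, 24, 16, 8, 15, 7, 14, 6, 13, 12]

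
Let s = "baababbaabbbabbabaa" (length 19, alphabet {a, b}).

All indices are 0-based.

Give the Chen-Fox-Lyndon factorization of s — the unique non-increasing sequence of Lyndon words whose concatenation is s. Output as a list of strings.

["b", "aababbaabbbabbab", "a", "a"]

emit factor 1: 'b' (i=0, period=1)
emit factor 2: 'aababbaabbbabbab' (i=1, period=16)
emit factor 3: 'a' (i=17, period=1)
emit factor 4: 'a' (i=18, period=1)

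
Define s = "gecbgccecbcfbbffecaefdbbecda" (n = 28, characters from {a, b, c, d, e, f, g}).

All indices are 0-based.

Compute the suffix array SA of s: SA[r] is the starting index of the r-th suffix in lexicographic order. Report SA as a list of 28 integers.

[27, 18, 22, 12, 9, 23, 13, 3, 17, 8, 2, 5, 25, 6, 10, 26, 21, 16, 7, 1, 24, 19, 11, 20, 15, 14, 4, 0]

rank→(start, suffix):
  0 → (27, 'a')
  1 → (18, 'aefdbbecda')
  2 → (22, 'bbecda')
  3 → (12, 'bbffecaefdbbecda')
  4 → (9, 'bcfbbffecaefdbbecda')
  5 → (23, 'becda')
  6 → (13, 'bffecaefdbbecda')
  7 → (3, 'bgccecbcfbbffecaefdbbecda')
  8 → (17, 'caefdbbecda')
  9 → (8, 'cbcfbbffecaefdbbecda')
  10 → (2, 'cbgccecbcfbbffecaefdbbecda')
  11 → (5, 'ccecbcfbbffecaefdbbecda')
  12 → (25, 'cda')
  13 → (6, 'cecbcfbbffecaefdbbecda')
  14 → (10, 'cfbbffecaefdbbecda')
  15 → (26, 'da')
  16 → (21, 'dbbecda')
  17 → (16, 'ecaefdbbecda')
  18 → (7, 'ecbcfbbffecaefdbbecda')
  19 → (1, 'ecbgccecbcfbbffecaefdbbecda')
  20 → (24, 'ecda')
  21 → (19, 'efdbbecda')
  22 → (11, 'fbbffecaefdbbecda')
  23 → (20, 'fdbbecda')
  24 → (15, 'fecaefdbbecda')
  25 → (14, 'ffecaefdbbecda')
  26 → (4, 'gccecbcfbbffecaefdbbecda')
  27 → (0, 'gecbgccecbcfbbffecaefdbbecda')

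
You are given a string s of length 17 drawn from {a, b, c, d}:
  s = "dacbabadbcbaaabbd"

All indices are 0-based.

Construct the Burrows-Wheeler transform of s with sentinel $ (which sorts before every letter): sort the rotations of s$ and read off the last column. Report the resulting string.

dbabadbccaadbbab$a

rank  rotation            last
    0  $dacbabadbcbaaabbd  d
    1  aaabbd$dacbabadbcb  b
    2  aabbd$dacbabadbcba  a
    3  abadbcbaaabbd$dacb  b
    4  abbd$dacbabadbcbaa  a
    5  acbabadbcbaaabbd$d  d
    6  adbcbaaabbd$dacbab  b
    7  baaabbd$dacbabadbc  c
    8  babadbcbaaabbd$dac  c
    9  badbcbaaabbd$dacba  a
   10  bbd$dacbabadbcbaaa  a
   11  bcbaaabbd$dacbabad  d
   12  bd$dacbabadbcbaaab  b
   13  cbaaabbd$dacbabadb  b
   14  cbabadbcbaaabbd$da  a
   15  d$dacbabadbcbaaabb  b
   16  dacbabadbcbaaabbd$  $
   17  dbcbaaabbd$dacbaba  a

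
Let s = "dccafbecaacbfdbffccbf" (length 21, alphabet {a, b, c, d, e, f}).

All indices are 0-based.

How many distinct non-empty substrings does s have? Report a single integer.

sorted suffixes:
  #0 SA[0]=8  'aacbfdbffccbf'
  #1 SA[1]=9  'acbfdbffccbf'
  #2 SA[2]=3  'afbecaacbfdbffccbf'
  #3 SA[3]=5  'becaacbfdbffccbf'
  #4 SA[4]=19  'bf'
  #5 SA[5]=11  'bfdbffccbf'
  #6 SA[6]=14  'bffccbf'
  #7 SA[7]=7  'caacbfdbffccbf'
  #8 SA[8]=2  'cafbecaacbfdbffccbf'
  #9 SA[9]=18  'cbf'
  #10 SA[10]=10  'cbfdbffccbf'
  #11 SA[11]=1  'ccafbecaacbfdbffccbf'
  #12 SA[12]=17  'ccbf'
  #13 SA[13]=13  'dbffccbf'
  #14 SA[14]=0  'dccafbecaacbfdbffccbf'
  #15 SA[15]=6  'ecaacbfdbffccbf'
  #16 SA[16]=20  'f'
  #17 SA[17]=4  'fbecaacbfdbffccbf'
  #18 SA[18]=16  'fccbf'
  #19 SA[19]=12  'fdbffccbf'
  #20 SA[20]=15  'ffccbf'

SA = [8, 9, 3, 5, 19, 11, 14, 7, 2, 18, 10, 1, 17, 13, 0, 6, 20, 4, 16, 12, 15]
rank  pair      lcp
   1  s[8:],s[9:]  1  'a'
   2  s[9:],s[3:]  1  'a'
   3  s[3:],s[5:]  0  ''
   4  s[5:],s[19:]  1  'b'
   5  s[19:],s[11:]  2  'bf'
   6  s[11:],s[14:]  2  'bf'
   7  s[14:],s[7:]  0  ''
   8  s[7:],s[2:]  2  'ca'
   9  s[2:],s[18:]  1  'c'
  10  s[18:],s[10:]  3  'cbf'
  11  s[10:],s[1:]  1  'c'
  12  s[1:],s[17:]  2  'cc'
  13  s[17:],s[13:]  0  ''
  14  s[13:],s[0:]  1  'd'
  15  s[0:],s[6:]  0  ''
  16  s[6:],s[20:]  0  ''
  17  s[20:],s[4:]  1  'f'
  18  s[4:],s[16:]  1  'f'
  19  s[16:],s[12:]  1  'f'
  20  s[12:],s[15:]  1  'f'

n(n+1)/2 = 21·22/2 = 231
Σ LCP = 0 + 1 + 1 + 0 + 1 + 2 + 2 + 0 + 2 + 1 + 3 + 1 + 2 + 0 + 1 + 0 + 0 + 1 + 1 + 1 + 1 = 21
distinct = 231 − 21 = 210

210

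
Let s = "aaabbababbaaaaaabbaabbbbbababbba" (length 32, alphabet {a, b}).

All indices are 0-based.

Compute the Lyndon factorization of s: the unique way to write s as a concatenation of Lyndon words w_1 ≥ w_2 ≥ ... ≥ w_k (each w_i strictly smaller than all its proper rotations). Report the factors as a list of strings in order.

["aaabbababb", "aaaaaabbaabbbbbababbb", "a"]

emit factor 1: 'aaabbababb' (i=0, period=10)
emit factor 2: 'aaaaaabbaabbbbbababbb' (i=10, period=21)
emit factor 3: 'a' (i=31, period=1)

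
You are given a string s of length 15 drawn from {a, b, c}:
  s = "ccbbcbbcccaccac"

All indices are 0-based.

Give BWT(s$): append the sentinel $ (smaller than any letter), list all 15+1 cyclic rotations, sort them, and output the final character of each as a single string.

rank  rotation          last
    0  $ccbbcbbcccaccac  c
    1  ac$ccbbcbbcccacc  c
    2  accac$ccbbcbbccc  c
    3  bbcbbcccaccac$cc  c
    4  bbcccaccac$ccbbc  c
    5  bcbbcccaccac$ccb  b
    6  bcccaccac$ccbbcb  b
    7  c$ccbbcbbcccacca  a
    8  cac$ccbbcbbcccac  c
    9  caccac$ccbbcbbcc  c
   10  cbbcbbcccaccac$c  c
   11  cbbcccaccac$ccbb  b
   12  ccac$ccbbcbbccca  a
   13  ccaccac$ccbbcbbc  c
   14  ccbbcbbcccaccac$  $
   15  cccaccac$ccbbcbb  b

cccccbbacccbac$b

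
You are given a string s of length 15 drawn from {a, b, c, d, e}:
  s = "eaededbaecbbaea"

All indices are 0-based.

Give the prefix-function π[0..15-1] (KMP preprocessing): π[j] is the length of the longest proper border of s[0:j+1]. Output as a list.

[0, 0, 1, 0, 1, 0, 0, 0, 1, 0, 0, 0, 0, 1, 2]

π[0] = 0
j=1 s[j]='a': π[1]=0 (border '')
j=2 s[j]='e': π[2]=1 (border 'e')
j=3 s[j]='d': k: 1→0; π[3]=0 (border '')
j=4 s[j]='e': π[4]=1 (border 'e')
j=5 s[j]='d': k: 1→0; π[5]=0 (border '')
j=6 s[j]='b': π[6]=0 (border '')
j=7 s[j]='a': π[7]=0 (border '')
j=8 s[j]='e': π[8]=1 (border 'e')
j=9 s[j]='c': k: 1→0; π[9]=0 (border '')
j=10 s[j]='b': π[10]=0 (border '')
j=11 s[j]='b': π[11]=0 (border '')
j=12 s[j]='a': π[12]=0 (border '')
j=13 s[j]='e': π[13]=1 (border 'e')
j=14 s[j]='a': π[14]=2 (border 'ea')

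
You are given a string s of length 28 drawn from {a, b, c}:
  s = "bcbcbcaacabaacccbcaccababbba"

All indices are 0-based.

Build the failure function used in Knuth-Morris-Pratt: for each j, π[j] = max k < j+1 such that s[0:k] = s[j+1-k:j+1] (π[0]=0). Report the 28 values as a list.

[0, 0, 1, 2, 3, 4, 0, 0, 0, 0, 1, 0, 0, 0, 0, 0, 1, 2, 0, 0, 0, 0, 1, 0, 1, 1, 1, 0]

π[0] = 0
j=1 s[j]='c': π[1]=0 (border '')
j=2 s[j]='b': π[2]=1 (border 'b')
j=3 s[j]='c': π[3]=2 (border 'bc')
j=4 s[j]='b': π[4]=3 (border 'bcb')
j=5 s[j]='c': π[5]=4 (border 'bcbc')
j=6 s[j]='a': k: 4→2→0; π[6]=0 (border '')
j=7 s[j]='a': π[7]=0 (border '')
j=8 s[j]='c': π[8]=0 (border '')
j=9 s[j]='a': π[9]=0 (border '')
j=10 s[j]='b': π[10]=1 (border 'b')
j=11 s[j]='a': k: 1→0; π[11]=0 (border '')
j=12 s[j]='a': π[12]=0 (border '')
j=13 s[j]='c': π[13]=0 (border '')
j=14 s[j]='c': π[14]=0 (border '')
j=15 s[j]='c': π[15]=0 (border '')
j=16 s[j]='b': π[16]=1 (border 'b')
j=17 s[j]='c': π[17]=2 (border 'bc')
j=18 s[j]='a': k: 2→0; π[18]=0 (border '')
j=19 s[j]='c': π[19]=0 (border '')
j=20 s[j]='c': π[20]=0 (border '')
j=21 s[j]='a': π[21]=0 (border '')
j=22 s[j]='b': π[22]=1 (border 'b')
j=23 s[j]='a': k: 1→0; π[23]=0 (border '')
j=24 s[j]='b': π[24]=1 (border 'b')
j=25 s[j]='b': k: 1→0; π[25]=1 (border 'b')
j=26 s[j]='b': k: 1→0; π[26]=1 (border 'b')
j=27 s[j]='a': k: 1→0; π[27]=0 (border '')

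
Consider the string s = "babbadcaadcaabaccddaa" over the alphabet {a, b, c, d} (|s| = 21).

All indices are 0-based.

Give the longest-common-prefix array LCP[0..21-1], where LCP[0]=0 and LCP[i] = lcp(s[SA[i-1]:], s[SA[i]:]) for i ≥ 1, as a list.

sorted suffixes:
  #0 SA[0]=20  'a'
  #1 SA[1]=19  'aa'
  #2 SA[2]=11  'aabaccddaa'
  #3 SA[3]=7  'aadcaabaccddaa'
  #4 SA[4]=12  'abaccddaa'
  #5 SA[5]=1  'abbadcaadcaabaccddaa'
  #6 SA[6]=14  'accddaa'
  #7 SA[7]=8  'adcaabaccddaa'
  #8 SA[8]=4  'adcaadcaabaccddaa'
  #9 SA[9]=0  'babbadcaadcaabaccddaa'
  #10 SA[10]=13  'baccddaa'
  #11 SA[11]=3  'badcaadcaabaccddaa'
  #12 SA[12]=2  'bbadcaadcaabaccddaa'
  #13 SA[13]=10  'caabaccddaa'
  #14 SA[14]=6  'caadcaabaccddaa'
  #15 SA[15]=15  'ccddaa'
  #16 SA[16]=16  'cddaa'
  #17 SA[17]=18  'daa'
  #18 SA[18]=9  'dcaabaccddaa'
  #19 SA[19]=5  'dcaadcaabaccddaa'
  #20 SA[20]=17  'ddaa'

SA = [20, 19, 11, 7, 12, 1, 14, 8, 4, 0, 13, 3, 2, 10, 6, 15, 16, 18, 9, 5, 17]
rank  pair      lcp
   1  s[20:],s[19:]  1  'a'
   2  s[19:],s[11:]  2  'aa'
   3  s[11:],s[7:]  2  'aa'
   4  s[7:],s[12:]  1  'a'
   5  s[12:],s[1:]  2  'ab'
   6  s[1:],s[14:]  1  'a'
   7  s[14:],s[8:]  1  'a'
   8  s[8:],s[4:]  5  'adcaa'
   9  s[4:],s[0:]  0  ''
  10  s[0:],s[13:]  2  'ba'
  11  s[13:],s[3:]  2  'ba'
  12  s[3:],s[2:]  1  'b'
  13  s[2:],s[10:]  0  ''
  14  s[10:],s[6:]  3  'caa'
  15  s[6:],s[15:]  1  'c'
  16  s[15:],s[16:]  1  'c'
  17  s[16:],s[18:]  0  ''
  18  s[18:],s[9:]  1  'd'
  19  s[9:],s[5:]  4  'dcaa'
  20  s[5:],s[17:]  1  'd'

[0, 1, 2, 2, 1, 2, 1, 1, 5, 0, 2, 2, 1, 0, 3, 1, 1, 0, 1, 4, 1]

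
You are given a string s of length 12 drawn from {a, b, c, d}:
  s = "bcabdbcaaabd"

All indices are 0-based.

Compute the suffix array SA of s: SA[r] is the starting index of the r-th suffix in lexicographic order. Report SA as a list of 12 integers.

rank | idx | suffix
   0 |   7 | aaabd
   1 |   8 | aabd
   2 |   9 | abd
   3 |   2 | abdbcaaabd
   4 |   5 | bcaaabd
   5 |   0 | bcabdbcaaabd
   6 |  10 | bd
   7 |   3 | bdbcaaabd
   8 |   6 | caaabd
   9 |   1 | cabdbcaaabd
  10 |  11 | d
  11 |   4 | dbcaaabd

[7, 8, 9, 2, 5, 0, 10, 3, 6, 1, 11, 4]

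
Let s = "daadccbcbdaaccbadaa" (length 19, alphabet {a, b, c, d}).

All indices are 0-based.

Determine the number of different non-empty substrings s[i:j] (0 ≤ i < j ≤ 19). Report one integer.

rank→(start, suffix):
  0 → (18, 'a')
  1 → (17, 'aa')
  2 → (10, 'aaccbadaa')
  3 → (1, 'aadccbcbdaaccbadaa')
  4 → (11, 'accbadaa')
  5 → (15, 'adaa')
  6 → (2, 'adccbcbdaaccbadaa')
  7 → (14, 'badaa')
  8 → (6, 'bcbdaaccbadaa')
  9 → (8, 'bdaaccbadaa')
  10 → (13, 'cbadaa')
  11 → (5, 'cbcbdaaccbadaa')
  12 → (7, 'cbdaaccbadaa')
  13 → (12, 'ccbadaa')
  14 → (4, 'ccbcbdaaccbadaa')
  15 → (16, 'daa')
  16 → (9, 'daaccbadaa')
  17 → (0, 'daadccbcbdaaccbadaa')
  18 → (3, 'dccbcbdaaccbadaa')

SA = [18, 17, 10, 1, 11, 15, 2, 14, 6, 8, 13, 5, 7, 12, 4, 16, 9, 0, 3]
rank  pair      lcp
   1  s[18:],s[17:]  1  'a'
   2  s[17:],s[10:]  2  'aa'
   3  s[10:],s[1:]  2  'aa'
   4  s[1:],s[11:]  1  'a'
   5  s[11:],s[15:]  1  'a'
   6  s[15:],s[2:]  2  'ad'
   7  s[2:],s[14:]  0  ''
   8  s[14:],s[6:]  1  'b'
   9  s[6:],s[8:]  1  'b'
  10  s[8:],s[13:]  0  ''
  11  s[13:],s[5:]  2  'cb'
  12  s[5:],s[7:]  2  'cb'
  13  s[7:],s[12:]  1  'c'
  14  s[12:],s[4:]  3  'ccb'
  15  s[4:],s[16:]  0  ''
  16  s[16:],s[9:]  3  'daa'
  17  s[9:],s[0:]  3  'daa'
  18  s[0:],s[3:]  1  'd'

n(n+1)/2 = 19·20/2 = 190
Σ LCP = 0 + 1 + 2 + 2 + 1 + 1 + 2 + 0 + 1 + 1 + 0 + 2 + 2 + 1 + 3 + 0 + 3 + 3 + 1 = 26
distinct = 190 − 26 = 164

164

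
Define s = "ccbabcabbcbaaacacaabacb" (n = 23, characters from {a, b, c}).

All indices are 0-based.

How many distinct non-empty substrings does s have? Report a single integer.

sorted suffixes:
  #0 SA[0]=11  'aaacacaabacb'
  #1 SA[1]=17  'aabacb'
  #2 SA[2]=12  'aacacaabacb'
  #3 SA[3]=18  'abacb'
  #4 SA[4]=6  'abbcbaaacacaabacb'
  #5 SA[5]=3  'abcabbcbaaacacaabacb'
  #6 SA[6]=15  'acaabacb'
  #7 SA[7]=13  'acacaabacb'
  #8 SA[8]=20  'acb'
  #9 SA[9]=22  'b'
  #10 SA[10]=10  'baaacacaabacb'
  #11 SA[11]=2  'babcabbcbaaacacaabacb'
  #12 SA[12]=19  'bacb'
  #13 SA[13]=7  'bbcbaaacacaabacb'
  #14 SA[14]=4  'bcabbcbaaacacaabacb'
  #15 SA[15]=8  'bcbaaacacaabacb'
  #16 SA[16]=16  'caabacb'
  #17 SA[17]=5  'cabbcbaaacacaabacb'
  #18 SA[18]=14  'cacaabacb'
  #19 SA[19]=21  'cb'
  #20 SA[20]=9  'cbaaacacaabacb'
  #21 SA[21]=1  'cbabcabbcbaaacacaabacb'
  #22 SA[22]=0  'ccbabcabbcbaaacacaabacb'

SA = [11, 17, 12, 18, 6, 3, 15, 13, 20, 22, 10, 2, 19, 7, 4, 8, 16, 5, 14, 21, 9, 1, 0]
i: (SA[i-1],SA[i]) lcp shared
  1: (11,17) 2 'aa'
  2: (17,12) 2 'aa'
  3: (12,18) 1 'a'
  4: (18,6) 2 'ab'
  5: (6,3) 2 'ab'
  6: (3,15) 1 'a'
  7: (15,13) 3 'aca'
  8: (13,20) 2 'ac'
  9: (20,22) 0 ''
  10: (22,10) 1 'b'
  11: (10,2) 2 'ba'
  12: (2,19) 2 'ba'
  13: (19,7) 1 'b'
  14: (7,4) 1 'b'
  15: (4,8) 2 'bc'
  16: (8,16) 0 ''
  17: (16,5) 2 'ca'
  18: (5,14) 2 'ca'
  19: (14,21) 1 'c'
  20: (21,9) 2 'cb'
  21: (9,1) 3 'cba'
  22: (1,0) 1 'c'

n(n+1)/2 = 23·24/2 = 276
Σ LCP = 0 + 2 + 2 + 1 + 2 + 2 + 1 + 3 + 2 + 0 + 1 + 2 + 2 + 1 + 1 + 2 + 0 + 2 + 2 + 1 + 2 + 3 + 1 = 35
distinct = 276 − 35 = 241

241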